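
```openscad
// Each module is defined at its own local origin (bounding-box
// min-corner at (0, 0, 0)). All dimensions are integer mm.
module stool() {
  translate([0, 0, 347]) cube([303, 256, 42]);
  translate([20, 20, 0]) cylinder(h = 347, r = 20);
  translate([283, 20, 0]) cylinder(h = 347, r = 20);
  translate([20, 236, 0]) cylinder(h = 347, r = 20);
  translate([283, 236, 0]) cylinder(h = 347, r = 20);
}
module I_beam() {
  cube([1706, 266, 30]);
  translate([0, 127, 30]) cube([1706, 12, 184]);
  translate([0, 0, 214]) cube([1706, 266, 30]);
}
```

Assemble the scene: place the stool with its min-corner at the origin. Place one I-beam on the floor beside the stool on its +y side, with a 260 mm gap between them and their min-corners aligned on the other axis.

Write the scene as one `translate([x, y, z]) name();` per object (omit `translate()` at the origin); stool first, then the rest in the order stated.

stool();
translate([0, 516, 0]) I_beam();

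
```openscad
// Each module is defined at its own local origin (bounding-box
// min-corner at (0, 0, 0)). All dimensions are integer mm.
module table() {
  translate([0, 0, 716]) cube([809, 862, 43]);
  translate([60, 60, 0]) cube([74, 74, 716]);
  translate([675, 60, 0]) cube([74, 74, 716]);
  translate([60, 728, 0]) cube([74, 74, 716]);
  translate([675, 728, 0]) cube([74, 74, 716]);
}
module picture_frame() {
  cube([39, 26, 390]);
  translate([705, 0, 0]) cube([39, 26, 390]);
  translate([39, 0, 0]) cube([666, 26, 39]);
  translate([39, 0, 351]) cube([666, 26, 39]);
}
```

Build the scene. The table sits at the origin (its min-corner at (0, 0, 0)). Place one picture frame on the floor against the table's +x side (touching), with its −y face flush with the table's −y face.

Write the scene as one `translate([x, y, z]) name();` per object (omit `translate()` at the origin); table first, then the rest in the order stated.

table();
translate([809, 0, 0]) picture_frame();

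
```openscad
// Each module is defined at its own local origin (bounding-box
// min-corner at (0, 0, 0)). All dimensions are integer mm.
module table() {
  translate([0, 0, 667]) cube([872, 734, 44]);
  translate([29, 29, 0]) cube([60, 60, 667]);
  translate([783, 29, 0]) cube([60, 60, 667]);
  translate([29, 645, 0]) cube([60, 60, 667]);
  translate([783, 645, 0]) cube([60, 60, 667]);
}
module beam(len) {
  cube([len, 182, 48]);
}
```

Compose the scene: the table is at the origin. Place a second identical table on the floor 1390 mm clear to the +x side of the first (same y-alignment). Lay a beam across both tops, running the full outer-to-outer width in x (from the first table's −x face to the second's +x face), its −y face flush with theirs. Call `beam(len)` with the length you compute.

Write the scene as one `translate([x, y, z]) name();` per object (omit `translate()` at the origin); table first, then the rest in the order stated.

table();
translate([2262, 0, 0]) table();
translate([0, 0, 711]) beam(3134);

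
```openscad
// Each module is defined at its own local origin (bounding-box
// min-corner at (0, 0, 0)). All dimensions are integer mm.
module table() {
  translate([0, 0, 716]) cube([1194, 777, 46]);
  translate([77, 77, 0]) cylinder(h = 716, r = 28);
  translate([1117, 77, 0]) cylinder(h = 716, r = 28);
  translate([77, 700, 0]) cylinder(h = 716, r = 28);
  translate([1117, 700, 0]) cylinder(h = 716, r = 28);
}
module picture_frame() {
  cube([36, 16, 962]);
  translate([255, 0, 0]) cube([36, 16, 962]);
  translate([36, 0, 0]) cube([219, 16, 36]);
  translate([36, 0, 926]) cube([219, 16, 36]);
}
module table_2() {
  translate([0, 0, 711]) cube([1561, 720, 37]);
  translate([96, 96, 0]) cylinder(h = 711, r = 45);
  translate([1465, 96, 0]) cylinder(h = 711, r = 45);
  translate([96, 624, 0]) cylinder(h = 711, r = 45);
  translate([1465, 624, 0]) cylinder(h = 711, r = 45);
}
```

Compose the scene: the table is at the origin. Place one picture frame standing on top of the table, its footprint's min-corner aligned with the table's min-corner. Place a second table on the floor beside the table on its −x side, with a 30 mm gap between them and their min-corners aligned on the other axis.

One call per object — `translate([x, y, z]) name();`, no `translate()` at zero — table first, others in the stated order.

table();
translate([0, 0, 762]) picture_frame();
translate([-1591, 0, 0]) table_2();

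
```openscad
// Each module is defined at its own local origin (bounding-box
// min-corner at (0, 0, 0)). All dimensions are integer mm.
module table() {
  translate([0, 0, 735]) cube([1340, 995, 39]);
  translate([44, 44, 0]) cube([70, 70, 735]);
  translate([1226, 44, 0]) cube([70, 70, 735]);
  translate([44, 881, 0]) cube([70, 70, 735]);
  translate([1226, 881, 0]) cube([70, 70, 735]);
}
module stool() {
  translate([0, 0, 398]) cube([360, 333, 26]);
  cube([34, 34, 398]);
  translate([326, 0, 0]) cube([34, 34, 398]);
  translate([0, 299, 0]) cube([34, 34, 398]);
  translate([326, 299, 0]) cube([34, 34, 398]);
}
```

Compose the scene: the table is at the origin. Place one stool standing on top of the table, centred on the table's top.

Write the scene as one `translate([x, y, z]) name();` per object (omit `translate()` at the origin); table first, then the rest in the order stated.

table();
translate([490, 331, 774]) stool();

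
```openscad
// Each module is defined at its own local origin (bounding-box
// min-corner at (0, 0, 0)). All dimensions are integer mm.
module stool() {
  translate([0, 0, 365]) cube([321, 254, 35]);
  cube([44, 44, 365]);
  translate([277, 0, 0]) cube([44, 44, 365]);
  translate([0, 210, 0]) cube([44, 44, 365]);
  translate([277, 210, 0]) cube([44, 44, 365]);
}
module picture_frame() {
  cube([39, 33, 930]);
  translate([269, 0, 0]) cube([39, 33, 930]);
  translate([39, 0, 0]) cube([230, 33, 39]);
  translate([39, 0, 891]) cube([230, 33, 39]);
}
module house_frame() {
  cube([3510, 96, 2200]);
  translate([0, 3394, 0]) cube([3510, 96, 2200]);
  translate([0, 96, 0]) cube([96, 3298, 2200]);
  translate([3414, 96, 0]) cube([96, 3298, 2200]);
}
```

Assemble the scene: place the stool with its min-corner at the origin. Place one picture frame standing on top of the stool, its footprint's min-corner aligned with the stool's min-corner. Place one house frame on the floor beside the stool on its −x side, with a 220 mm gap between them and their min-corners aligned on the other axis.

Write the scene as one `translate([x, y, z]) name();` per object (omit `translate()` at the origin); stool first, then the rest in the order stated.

stool();
translate([0, 0, 400]) picture_frame();
translate([-3730, 0, 0]) house_frame();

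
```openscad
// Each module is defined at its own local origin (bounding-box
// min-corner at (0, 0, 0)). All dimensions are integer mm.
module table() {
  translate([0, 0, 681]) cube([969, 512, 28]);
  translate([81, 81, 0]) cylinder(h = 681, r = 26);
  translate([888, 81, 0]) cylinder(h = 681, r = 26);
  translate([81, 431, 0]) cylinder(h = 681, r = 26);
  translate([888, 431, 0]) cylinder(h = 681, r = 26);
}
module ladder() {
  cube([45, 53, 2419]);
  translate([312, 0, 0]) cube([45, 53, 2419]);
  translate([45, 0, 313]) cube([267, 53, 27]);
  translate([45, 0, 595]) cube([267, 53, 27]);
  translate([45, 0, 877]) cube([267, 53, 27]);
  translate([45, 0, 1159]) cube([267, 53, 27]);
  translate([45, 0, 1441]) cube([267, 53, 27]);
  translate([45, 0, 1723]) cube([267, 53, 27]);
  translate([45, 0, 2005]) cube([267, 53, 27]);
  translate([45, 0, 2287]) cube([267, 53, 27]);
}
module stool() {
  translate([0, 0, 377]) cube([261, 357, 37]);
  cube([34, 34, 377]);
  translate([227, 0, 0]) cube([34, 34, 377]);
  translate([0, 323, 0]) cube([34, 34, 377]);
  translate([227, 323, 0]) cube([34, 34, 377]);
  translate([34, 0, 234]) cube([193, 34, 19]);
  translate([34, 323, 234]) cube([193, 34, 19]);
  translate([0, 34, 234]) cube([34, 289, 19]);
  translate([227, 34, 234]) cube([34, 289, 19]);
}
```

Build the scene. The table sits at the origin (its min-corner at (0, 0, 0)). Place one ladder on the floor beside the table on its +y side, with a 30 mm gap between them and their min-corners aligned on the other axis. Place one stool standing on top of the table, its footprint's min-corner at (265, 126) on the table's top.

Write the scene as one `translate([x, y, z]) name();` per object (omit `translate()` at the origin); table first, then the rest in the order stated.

table();
translate([0, 542, 0]) ladder();
translate([265, 126, 709]) stool();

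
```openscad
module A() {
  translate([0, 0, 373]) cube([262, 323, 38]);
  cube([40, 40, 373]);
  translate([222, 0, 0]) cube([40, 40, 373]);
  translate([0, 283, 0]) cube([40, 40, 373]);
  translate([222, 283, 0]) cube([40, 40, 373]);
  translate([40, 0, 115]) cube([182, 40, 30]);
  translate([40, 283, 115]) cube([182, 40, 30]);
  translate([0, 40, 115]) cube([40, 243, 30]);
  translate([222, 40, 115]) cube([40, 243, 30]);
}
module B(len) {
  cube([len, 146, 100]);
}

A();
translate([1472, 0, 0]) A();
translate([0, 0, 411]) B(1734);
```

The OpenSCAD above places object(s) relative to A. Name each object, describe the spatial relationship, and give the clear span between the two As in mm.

Second stool starts at x = 1472; first ends at x = 262; clear span = 1472 − 262 = 1210 mm.

A is a stool. B is a beam. A beam spans the tops of two stools. The clear span between the two stools is 1210 mm.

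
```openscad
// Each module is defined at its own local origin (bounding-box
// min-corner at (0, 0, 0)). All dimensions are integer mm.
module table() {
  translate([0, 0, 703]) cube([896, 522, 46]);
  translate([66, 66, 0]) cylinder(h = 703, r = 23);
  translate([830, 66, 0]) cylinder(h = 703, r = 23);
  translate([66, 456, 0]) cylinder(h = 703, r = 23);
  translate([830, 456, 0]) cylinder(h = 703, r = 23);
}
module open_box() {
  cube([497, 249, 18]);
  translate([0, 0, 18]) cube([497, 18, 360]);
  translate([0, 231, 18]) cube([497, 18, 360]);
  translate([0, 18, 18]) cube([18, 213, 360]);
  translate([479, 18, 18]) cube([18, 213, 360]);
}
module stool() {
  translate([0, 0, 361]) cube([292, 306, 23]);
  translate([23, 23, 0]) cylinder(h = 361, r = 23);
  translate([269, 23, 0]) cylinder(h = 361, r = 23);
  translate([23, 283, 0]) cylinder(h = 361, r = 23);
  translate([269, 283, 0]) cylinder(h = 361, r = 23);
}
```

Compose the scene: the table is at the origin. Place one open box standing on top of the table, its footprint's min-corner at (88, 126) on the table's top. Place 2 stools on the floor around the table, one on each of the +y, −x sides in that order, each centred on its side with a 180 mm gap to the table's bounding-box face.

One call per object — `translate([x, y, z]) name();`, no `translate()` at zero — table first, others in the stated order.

table();
translate([88, 126, 749]) open_box();
translate([302, 702, 0]) stool();
translate([-472, 108, 0]) stool();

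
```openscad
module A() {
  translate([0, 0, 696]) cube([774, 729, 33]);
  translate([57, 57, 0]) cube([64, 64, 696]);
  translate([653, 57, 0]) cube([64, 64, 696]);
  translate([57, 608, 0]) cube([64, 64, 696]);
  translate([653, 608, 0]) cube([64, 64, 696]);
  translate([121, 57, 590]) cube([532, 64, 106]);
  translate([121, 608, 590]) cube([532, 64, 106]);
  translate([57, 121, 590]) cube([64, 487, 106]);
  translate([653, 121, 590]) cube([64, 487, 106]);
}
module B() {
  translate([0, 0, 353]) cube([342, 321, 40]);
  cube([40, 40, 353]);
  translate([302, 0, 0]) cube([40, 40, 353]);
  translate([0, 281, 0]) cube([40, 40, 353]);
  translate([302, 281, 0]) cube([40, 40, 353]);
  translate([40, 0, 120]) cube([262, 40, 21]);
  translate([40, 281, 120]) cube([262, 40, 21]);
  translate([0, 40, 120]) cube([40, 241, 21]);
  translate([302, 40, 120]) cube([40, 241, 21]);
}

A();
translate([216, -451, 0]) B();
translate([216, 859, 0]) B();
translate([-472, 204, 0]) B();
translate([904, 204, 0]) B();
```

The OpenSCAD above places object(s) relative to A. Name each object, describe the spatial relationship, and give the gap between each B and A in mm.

Each stool's nearest face is 130 mm from the table's bounding box.

A is a table. B is a stool. Four stools sit around the table at the −y, +y, −x, +x sides. The gap between each stool and the table is 130 mm.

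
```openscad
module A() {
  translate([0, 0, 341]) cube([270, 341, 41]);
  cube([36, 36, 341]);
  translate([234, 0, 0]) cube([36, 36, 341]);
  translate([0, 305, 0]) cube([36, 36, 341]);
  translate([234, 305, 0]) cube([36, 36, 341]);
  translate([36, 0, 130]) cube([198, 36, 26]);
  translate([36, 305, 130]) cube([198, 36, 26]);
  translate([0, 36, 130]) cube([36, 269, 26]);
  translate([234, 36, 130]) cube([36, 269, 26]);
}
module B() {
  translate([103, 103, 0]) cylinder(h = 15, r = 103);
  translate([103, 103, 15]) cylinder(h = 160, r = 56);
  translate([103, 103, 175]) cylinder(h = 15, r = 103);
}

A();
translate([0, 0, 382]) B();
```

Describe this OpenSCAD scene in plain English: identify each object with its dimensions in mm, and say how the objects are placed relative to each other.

A is a four-legged stool. The seat is 270×341 mm, 41 mm thick, top at z = 382 mm. It stands on four square legs, each 36×36 mm in cross-section, from z = 0 to the seat underside, each flush with a corner of the seat. Four stretchers, 36 mm wide and 26 mm tall, connect adjacent legs with their undersides at z = 130 mm, each running between the inner faces of the legs it joins and aligned with the legs' outer faces on the other axis.

B is a spool: two coaxial disc flanges of radius 103 mm and thickness 15 mm, joined by a core cylinder of radius 56 mm and height 160 mm. The lower flange rests on z = 0 and the three cylinders share a vertical axis.

The spool is on top of the stool.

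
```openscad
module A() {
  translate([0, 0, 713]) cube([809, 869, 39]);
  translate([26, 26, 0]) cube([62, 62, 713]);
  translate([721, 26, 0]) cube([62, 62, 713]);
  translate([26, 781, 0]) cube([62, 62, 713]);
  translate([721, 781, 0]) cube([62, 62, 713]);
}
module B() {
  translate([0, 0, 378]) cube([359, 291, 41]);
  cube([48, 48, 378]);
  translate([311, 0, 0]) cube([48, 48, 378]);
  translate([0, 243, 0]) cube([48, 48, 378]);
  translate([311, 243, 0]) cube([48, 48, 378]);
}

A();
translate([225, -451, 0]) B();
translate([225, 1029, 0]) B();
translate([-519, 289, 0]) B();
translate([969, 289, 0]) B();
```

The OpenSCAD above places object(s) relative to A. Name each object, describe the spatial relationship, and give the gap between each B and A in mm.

Each stool's nearest face is 160 mm from the table's bounding box.

A is a table. B is a stool. Four stools sit around the table at the −y, +y, −x, +x sides. The gap between each stool and the table is 160 mm.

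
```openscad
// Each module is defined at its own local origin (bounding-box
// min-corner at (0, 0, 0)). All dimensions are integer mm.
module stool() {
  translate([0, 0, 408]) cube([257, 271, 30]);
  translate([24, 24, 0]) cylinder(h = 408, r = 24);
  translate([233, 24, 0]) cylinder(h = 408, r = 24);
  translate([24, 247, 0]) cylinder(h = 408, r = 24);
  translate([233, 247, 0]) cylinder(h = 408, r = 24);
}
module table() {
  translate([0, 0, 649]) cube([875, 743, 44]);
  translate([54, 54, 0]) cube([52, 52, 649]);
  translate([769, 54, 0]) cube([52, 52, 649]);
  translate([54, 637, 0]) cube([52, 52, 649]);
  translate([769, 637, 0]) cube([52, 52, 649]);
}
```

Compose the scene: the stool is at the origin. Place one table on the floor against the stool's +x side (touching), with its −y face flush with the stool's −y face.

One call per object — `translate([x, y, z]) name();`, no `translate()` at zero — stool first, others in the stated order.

stool();
translate([257, 0, 0]) table();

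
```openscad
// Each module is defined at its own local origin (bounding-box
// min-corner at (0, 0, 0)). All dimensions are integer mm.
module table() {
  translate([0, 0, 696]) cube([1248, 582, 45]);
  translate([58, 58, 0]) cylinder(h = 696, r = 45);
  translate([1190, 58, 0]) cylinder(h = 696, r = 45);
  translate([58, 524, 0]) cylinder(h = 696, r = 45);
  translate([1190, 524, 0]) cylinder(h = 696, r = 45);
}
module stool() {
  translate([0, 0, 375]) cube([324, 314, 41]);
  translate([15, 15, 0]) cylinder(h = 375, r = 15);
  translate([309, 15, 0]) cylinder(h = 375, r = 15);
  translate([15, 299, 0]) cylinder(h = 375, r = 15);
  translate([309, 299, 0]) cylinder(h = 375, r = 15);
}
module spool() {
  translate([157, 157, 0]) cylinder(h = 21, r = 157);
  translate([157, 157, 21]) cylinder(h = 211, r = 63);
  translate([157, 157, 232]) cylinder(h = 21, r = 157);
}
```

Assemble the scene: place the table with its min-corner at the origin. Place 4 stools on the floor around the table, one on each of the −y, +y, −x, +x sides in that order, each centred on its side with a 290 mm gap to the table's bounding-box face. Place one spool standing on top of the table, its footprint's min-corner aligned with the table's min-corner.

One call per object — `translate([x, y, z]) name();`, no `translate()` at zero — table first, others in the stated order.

table();
translate([462, -604, 0]) stool();
translate([462, 872, 0]) stool();
translate([-614, 134, 0]) stool();
translate([1538, 134, 0]) stool();
translate([0, 0, 741]) spool();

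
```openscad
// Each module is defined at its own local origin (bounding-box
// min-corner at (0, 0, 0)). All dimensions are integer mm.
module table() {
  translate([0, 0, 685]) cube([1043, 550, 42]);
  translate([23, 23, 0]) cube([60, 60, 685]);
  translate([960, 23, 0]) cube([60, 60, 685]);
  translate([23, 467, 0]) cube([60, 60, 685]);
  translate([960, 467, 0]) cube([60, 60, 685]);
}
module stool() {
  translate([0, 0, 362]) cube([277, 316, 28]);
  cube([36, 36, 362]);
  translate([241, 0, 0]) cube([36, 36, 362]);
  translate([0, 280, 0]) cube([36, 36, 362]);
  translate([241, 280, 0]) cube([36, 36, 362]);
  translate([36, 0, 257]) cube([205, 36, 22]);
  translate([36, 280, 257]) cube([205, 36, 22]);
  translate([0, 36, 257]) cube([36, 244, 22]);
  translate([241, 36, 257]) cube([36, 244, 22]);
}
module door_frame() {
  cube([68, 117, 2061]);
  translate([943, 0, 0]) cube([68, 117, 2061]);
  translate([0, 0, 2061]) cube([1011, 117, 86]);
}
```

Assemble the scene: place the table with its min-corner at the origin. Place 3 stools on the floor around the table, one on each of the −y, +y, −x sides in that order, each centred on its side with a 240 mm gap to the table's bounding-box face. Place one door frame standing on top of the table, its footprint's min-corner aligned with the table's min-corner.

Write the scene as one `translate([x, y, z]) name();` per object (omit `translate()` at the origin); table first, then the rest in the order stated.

table();
translate([383, -556, 0]) stool();
translate([383, 790, 0]) stool();
translate([-517, 117, 0]) stool();
translate([0, 0, 727]) door_frame();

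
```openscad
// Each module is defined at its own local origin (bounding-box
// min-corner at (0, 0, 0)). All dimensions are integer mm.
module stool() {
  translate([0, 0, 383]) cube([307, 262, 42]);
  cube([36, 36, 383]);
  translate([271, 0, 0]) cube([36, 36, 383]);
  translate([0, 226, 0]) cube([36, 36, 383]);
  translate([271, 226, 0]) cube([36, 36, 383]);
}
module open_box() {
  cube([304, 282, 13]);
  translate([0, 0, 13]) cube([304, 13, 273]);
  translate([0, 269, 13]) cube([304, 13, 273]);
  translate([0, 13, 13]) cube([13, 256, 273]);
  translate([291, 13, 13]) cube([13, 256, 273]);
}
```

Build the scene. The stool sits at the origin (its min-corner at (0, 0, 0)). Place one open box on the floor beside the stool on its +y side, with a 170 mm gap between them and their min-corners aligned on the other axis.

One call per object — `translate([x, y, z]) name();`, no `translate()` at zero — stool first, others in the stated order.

stool();
translate([0, 432, 0]) open_box();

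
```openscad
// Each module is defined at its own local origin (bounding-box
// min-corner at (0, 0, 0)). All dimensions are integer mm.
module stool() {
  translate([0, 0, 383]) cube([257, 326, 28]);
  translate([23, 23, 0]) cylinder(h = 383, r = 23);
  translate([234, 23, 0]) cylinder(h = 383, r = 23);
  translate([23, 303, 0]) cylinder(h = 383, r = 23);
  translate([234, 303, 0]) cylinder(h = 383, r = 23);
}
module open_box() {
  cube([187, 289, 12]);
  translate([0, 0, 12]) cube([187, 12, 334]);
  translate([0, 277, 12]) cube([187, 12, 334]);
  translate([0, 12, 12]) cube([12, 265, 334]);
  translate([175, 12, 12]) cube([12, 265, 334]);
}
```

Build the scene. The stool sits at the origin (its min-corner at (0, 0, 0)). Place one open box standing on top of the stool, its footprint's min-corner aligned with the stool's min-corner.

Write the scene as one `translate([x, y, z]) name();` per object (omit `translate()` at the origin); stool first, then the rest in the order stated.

stool();
translate([0, 0, 411]) open_box();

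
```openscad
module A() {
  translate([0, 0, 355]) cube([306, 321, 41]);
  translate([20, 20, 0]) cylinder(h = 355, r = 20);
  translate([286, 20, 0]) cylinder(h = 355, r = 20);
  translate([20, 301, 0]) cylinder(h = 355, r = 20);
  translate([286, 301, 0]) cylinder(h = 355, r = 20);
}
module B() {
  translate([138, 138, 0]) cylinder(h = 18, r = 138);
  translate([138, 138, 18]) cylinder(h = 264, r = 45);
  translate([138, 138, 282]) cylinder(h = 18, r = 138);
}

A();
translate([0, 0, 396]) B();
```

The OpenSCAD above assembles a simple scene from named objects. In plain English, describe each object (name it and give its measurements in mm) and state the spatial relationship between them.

A is a four-legged stool. The seat is a 306×321×41 mm slab whose top surface is at z = 396 mm; four round legs, each 40 mm in diameter, run from the floor (z = 0) to the underside of the seat, each leg's axis is inset half a diameter from the nearest pair of seat edges (so the leg's bounding box is flush with the corner).

B is a spool: two coaxial disc flanges of radius 138 mm and thickness 18 mm, joined by a core cylinder of radius 45 mm and height 264 mm. The lower flange rests on z = 0 and the three cylinders share a vertical axis.

The spool is on top of the stool.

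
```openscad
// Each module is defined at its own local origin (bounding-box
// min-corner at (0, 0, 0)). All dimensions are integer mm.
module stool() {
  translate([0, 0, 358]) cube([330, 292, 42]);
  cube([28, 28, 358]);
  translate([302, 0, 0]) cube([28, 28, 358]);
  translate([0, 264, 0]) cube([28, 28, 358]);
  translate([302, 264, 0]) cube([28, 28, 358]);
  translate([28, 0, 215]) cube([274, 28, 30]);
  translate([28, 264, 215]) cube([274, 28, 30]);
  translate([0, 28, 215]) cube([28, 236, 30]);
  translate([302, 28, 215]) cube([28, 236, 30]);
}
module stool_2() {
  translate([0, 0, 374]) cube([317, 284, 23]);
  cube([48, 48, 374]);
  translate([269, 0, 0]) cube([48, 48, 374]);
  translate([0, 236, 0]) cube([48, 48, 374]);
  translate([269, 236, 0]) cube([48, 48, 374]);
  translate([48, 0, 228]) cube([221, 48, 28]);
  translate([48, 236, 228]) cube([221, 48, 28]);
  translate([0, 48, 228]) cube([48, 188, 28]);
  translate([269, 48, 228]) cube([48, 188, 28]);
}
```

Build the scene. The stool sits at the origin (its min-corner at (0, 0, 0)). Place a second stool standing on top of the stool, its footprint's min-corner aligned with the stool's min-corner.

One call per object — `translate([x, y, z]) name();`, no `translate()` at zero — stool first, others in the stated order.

stool();
translate([0, 0, 400]) stool_2();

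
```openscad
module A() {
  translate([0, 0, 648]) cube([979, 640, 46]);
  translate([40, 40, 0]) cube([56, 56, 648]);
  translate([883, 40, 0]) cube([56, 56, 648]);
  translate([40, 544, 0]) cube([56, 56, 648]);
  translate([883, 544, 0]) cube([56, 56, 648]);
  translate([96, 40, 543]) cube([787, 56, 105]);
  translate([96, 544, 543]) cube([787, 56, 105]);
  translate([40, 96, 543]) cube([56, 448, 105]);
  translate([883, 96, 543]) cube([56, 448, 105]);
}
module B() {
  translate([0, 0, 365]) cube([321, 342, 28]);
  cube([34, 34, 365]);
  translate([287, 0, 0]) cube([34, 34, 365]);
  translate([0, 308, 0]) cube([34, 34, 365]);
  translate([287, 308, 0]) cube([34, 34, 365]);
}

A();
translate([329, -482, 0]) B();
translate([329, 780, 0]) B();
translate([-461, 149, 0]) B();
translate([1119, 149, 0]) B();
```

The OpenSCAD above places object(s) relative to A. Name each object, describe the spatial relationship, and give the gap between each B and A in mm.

A is a table. B is a stool. Four stools sit around the table at the −y, +y, −x, +x sides. The gap between each stool and the table is 140 mm.

Each stool's nearest face is 140 mm from the table's bounding box.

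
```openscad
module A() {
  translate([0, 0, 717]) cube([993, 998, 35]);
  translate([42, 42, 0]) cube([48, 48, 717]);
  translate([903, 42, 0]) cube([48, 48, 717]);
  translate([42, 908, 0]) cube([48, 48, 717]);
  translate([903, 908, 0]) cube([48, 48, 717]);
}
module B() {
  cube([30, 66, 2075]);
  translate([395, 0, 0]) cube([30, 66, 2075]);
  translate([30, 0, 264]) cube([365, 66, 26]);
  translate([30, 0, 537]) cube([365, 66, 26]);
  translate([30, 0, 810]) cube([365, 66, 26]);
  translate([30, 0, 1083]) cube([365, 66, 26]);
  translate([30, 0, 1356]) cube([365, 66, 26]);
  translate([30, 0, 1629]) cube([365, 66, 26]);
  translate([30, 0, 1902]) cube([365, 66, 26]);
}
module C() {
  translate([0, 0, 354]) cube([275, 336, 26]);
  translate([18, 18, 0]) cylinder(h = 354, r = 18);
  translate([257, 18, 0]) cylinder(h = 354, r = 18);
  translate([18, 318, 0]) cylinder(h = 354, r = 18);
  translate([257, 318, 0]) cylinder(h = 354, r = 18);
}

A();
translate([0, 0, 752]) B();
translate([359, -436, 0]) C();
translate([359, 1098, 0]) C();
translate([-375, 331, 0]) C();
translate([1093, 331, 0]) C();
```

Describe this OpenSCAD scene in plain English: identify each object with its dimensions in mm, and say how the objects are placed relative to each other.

A is a table with a 993×998 mm rectangular top, 35 mm thick, top surface at z = 752 mm, supported by four 48×48 mm square legs, each inset 42 mm from the nearest pair of top edges, running from the floor.

B is a wooden ladder with two side rails of 30×66 mm section and 2075 mm height, set 425 mm apart overall. Between them run 7 rectangular rungs (66 mm deep, 26 mm thick), front faces flush with the rails' −y face. The bottom of the first rung is 264 mm above the floor and each subsequent rung is 273 mm higher than the one below.

C is a four-legged stool. The seat is a 275×336×26 mm slab whose top surface is at z = 380 mm; four round legs, each 36 mm in diameter, run from the floor (z = 0) to the underside of the seat, each leg's axis is inset half a diameter from the nearest pair of seat edges (so the leg's bounding box is flush with the corner).

The ladder is on top of the table. Four stools sit around the table at the −y, +y, −x, +x sides.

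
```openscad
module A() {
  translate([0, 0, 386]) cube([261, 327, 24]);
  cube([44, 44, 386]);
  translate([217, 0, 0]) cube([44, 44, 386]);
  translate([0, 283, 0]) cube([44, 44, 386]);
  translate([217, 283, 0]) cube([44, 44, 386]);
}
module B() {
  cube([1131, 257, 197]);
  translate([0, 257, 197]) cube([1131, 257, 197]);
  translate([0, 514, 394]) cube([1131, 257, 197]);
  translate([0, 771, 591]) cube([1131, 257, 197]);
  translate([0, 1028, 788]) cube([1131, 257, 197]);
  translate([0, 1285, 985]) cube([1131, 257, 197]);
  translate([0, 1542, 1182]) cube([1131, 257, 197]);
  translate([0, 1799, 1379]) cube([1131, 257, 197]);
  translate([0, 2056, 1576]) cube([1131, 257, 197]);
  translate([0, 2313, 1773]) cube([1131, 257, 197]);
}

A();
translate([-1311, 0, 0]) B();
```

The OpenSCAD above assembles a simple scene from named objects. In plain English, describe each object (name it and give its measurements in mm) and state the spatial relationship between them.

A is a four-legged stool. The seat is 261×327 mm, 24 mm thick, top at z = 410 mm. It stands on four square legs, each 44×44 mm in cross-section, from z = 0 to the seat underside, each flush with a corner of the seat.

B is a straight staircase of 10 solid steps. Each step is 1131 mm wide (x), 257 mm deep (y, the going) and 197 mm tall (the rise). The first step rests on the floor; each subsequent step sits one going further in +y and one rise higher in +z, directly behind and above the previous step with no overlap.

The staircase is on the floor beside the stool on its −x side.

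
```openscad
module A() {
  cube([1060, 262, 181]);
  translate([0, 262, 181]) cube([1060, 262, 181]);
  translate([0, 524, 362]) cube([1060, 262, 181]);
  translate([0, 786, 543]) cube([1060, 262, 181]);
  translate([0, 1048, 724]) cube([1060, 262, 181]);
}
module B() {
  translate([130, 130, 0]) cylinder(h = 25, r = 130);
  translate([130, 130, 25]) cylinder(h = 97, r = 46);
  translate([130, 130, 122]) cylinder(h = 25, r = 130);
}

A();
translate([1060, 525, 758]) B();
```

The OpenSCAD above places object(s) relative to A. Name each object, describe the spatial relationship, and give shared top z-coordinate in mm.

Both tops at z = 905 mm.

A is a staircase. B is a spool. The spool is beside the staircase with their tops flush at z = 905. The shared top z-coordinate is 905 mm.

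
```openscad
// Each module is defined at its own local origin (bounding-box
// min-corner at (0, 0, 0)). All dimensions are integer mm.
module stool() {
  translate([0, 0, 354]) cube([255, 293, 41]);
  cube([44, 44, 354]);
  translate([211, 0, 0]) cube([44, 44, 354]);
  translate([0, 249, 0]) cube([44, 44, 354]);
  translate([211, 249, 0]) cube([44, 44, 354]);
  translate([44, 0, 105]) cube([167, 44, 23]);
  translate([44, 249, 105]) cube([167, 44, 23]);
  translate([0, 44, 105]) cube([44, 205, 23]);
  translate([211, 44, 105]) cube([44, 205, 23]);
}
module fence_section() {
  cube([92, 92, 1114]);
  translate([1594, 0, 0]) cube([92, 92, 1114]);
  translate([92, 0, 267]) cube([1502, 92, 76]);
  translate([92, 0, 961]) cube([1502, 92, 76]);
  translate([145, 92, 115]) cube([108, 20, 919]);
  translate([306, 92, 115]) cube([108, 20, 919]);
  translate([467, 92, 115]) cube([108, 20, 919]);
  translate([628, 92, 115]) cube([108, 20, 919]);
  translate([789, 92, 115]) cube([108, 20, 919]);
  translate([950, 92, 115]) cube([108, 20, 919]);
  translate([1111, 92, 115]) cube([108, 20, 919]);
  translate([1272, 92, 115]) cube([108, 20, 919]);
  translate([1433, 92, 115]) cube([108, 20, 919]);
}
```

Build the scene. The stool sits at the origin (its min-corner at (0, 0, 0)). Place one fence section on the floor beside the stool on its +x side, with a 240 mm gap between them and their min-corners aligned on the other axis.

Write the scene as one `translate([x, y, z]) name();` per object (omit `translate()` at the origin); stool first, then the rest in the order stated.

stool();
translate([495, 0, 0]) fence_section();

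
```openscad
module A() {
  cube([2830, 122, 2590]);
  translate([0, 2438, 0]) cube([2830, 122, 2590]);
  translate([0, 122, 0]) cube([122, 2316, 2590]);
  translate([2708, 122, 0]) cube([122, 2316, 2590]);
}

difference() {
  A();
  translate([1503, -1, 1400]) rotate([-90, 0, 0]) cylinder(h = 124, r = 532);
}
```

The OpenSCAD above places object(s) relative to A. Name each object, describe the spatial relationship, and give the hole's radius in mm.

A is a house frame. The house frame has a circular hole through its front wall. The hole's radius is 532 mm.

The subtracted cylinder has r = 532 mm.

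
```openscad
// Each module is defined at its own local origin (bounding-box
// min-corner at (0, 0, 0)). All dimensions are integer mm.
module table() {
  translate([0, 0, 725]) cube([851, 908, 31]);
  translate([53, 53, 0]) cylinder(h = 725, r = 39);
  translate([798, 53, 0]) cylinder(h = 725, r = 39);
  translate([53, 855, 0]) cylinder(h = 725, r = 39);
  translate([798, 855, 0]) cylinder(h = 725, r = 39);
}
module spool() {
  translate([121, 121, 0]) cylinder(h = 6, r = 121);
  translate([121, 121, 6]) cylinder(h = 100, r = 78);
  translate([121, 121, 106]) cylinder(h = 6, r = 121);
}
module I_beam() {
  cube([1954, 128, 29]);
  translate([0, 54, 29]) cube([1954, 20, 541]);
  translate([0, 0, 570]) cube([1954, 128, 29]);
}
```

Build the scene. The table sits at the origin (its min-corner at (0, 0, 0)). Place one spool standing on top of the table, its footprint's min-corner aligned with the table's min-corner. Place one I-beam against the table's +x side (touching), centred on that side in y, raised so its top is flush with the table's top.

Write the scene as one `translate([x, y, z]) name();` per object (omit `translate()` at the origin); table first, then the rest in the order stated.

table();
translate([0, 0, 756]) spool();
translate([851, 390, 157]) I_beam();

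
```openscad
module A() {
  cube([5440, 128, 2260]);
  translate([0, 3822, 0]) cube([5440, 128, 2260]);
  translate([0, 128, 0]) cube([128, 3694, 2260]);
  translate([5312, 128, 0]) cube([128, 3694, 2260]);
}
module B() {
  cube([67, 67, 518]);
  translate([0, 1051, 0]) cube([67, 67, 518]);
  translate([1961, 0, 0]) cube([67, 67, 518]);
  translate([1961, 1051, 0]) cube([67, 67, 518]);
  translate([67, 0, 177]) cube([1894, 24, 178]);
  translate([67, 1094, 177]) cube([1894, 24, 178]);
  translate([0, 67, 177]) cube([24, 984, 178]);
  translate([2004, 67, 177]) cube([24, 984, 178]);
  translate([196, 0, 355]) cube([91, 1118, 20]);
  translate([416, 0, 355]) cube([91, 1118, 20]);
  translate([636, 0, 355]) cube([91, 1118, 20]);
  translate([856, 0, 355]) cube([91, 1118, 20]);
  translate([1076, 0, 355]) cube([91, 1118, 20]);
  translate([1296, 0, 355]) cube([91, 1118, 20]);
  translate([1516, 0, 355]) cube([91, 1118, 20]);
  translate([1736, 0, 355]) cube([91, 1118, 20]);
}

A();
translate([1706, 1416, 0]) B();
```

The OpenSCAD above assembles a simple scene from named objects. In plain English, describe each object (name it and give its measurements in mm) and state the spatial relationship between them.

A is the wall frame of a small rectangular building: four walls, each 2260 mm tall and 128 mm thick, enclosing a footprint 5440 mm (x) by 3950 mm (y) outside-to-outside, with no floor or roof. The front and back walls (the −y and +y sides) span the full width; the two side walls fit between them.

B is a bed frame 2028 mm long (x) by 1118 mm wide (y). Four 67×67 mm corner posts, 518 mm tall, at the corners of the footprint. Four rails of 24 mm thickness and 178 mm height run between adjacent posts with their undersides at z = 177 mm, their outer faces flush with the outside of the frame (the two x-running rails run between the posts' inner faces; the two y-running rails run between the posts' inner faces). 8 slats, each 91 mm wide (x) and 20 mm thick, lie across the top of the two x-running rails, running the full 1118 mm width of the frame in y; the slats are evenly spaced along x between the inner faces of the end posts with equal gaps (rounded down to the nearest mm) at the −x end and between each pair — any rounding remainder accumulates at the +x end.

The bed frame sits inside the house frame, centred.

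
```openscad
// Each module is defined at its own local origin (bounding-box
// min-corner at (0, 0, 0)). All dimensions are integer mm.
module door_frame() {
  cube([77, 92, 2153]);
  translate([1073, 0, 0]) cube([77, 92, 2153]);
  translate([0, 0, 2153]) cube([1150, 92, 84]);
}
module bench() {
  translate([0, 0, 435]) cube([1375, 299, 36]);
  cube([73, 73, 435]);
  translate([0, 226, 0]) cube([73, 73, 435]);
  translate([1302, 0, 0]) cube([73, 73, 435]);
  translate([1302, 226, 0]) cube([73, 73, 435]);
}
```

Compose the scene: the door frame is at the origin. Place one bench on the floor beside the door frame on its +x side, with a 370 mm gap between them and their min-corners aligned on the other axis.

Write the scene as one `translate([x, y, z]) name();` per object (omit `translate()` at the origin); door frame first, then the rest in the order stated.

door_frame();
translate([1520, 0, 0]) bench();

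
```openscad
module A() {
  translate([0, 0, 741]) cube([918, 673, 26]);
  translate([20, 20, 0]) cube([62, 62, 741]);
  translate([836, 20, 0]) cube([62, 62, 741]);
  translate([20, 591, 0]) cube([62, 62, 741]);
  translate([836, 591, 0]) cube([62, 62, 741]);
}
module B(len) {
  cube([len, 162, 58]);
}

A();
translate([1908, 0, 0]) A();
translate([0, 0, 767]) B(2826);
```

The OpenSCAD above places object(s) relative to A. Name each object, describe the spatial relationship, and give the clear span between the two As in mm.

A is a table. B is a beam. A beam spans the tops of two tables. The clear span between the two tables is 990 mm.

Second table starts at x = 1908; first ends at x = 918; clear span = 1908 − 918 = 990 mm.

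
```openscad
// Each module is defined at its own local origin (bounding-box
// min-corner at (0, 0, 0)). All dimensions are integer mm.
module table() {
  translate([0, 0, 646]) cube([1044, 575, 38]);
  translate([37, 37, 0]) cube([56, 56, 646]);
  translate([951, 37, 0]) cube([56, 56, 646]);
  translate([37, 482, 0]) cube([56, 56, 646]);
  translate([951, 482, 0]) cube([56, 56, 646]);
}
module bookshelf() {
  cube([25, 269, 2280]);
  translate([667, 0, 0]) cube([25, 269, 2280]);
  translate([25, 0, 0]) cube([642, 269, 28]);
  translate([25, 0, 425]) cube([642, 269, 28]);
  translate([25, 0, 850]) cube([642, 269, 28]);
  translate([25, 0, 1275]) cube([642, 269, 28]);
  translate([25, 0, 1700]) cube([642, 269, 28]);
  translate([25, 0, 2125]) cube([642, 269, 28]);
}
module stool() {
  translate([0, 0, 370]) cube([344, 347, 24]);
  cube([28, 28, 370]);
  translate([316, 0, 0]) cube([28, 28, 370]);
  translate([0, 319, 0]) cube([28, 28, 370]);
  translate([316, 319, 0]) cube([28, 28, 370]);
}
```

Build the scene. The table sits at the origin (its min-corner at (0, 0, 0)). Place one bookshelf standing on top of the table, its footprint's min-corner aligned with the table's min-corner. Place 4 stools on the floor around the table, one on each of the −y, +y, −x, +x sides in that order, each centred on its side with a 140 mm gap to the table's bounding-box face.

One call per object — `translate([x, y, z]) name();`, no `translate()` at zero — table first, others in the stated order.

table();
translate([0, 0, 684]) bookshelf();
translate([350, -487, 0]) stool();
translate([350, 715, 0]) stool();
translate([-484, 114, 0]) stool();
translate([1184, 114, 0]) stool();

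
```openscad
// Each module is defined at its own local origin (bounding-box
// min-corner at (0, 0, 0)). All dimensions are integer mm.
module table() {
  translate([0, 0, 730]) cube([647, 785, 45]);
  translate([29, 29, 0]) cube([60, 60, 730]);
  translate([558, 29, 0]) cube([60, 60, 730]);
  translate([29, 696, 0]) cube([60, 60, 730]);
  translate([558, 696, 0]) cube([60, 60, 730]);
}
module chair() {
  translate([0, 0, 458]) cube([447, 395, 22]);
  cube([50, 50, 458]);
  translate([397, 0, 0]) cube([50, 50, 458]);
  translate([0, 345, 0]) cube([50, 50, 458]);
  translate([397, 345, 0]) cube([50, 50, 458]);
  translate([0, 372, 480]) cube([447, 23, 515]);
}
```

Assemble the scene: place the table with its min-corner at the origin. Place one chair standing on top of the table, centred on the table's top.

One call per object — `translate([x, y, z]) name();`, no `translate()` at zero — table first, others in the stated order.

table();
translate([100, 195, 775]) chair();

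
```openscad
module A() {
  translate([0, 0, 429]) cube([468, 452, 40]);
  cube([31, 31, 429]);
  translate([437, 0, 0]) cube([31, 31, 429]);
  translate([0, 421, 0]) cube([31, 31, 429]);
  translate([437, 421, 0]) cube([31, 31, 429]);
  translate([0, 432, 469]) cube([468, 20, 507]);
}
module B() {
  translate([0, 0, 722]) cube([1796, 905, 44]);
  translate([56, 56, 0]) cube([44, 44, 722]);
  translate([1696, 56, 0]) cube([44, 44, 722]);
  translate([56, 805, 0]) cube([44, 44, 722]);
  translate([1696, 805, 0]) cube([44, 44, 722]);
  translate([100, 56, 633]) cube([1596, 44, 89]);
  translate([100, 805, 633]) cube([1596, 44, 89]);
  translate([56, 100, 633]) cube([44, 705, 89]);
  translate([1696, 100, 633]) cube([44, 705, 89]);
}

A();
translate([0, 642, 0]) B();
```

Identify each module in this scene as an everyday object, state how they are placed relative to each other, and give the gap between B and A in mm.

A is a chair. B is a table. The table is on the floor beside the chair on its +y side. The gap between the table and the chair is 190 mm.

The table's nearest face is 190 mm from the chair's +y face.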